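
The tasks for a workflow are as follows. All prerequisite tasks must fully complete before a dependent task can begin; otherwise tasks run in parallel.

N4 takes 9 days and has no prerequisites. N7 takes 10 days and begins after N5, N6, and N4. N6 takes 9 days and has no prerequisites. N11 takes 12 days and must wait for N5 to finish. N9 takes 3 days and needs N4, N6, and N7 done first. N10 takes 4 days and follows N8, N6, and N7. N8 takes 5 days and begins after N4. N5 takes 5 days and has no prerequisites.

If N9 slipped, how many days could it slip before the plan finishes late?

The longest chain is N4→N7→N10 = 9+10+4 = 23; overall finish 23 days.
Longest path through N9: 22 days (earliest finish 22, latest finish 23).
So N9 can slip 23 − 22 = 1 day.

1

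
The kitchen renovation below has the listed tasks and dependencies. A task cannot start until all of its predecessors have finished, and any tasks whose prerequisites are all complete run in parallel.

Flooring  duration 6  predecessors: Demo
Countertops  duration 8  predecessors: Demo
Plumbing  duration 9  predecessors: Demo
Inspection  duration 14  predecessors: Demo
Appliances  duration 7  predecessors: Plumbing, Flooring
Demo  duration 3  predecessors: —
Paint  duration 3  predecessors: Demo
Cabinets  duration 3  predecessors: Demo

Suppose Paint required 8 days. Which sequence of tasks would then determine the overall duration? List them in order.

Baseline: Demo→Plumbing→Appliances = 3+9+7 = 19 → 19 days.
Paint has 13 days of float (longest path through it is 6).
No other chain overtakes it, so the finish is 19 days.

Demo, Plumbing, Appliances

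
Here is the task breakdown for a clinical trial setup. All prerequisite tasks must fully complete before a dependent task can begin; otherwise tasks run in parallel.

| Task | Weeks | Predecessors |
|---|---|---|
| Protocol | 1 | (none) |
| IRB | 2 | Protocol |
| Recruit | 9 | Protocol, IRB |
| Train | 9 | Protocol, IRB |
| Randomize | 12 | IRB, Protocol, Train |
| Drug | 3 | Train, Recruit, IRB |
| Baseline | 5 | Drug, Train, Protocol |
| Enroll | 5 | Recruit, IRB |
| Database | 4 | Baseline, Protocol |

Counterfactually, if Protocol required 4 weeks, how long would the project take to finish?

27

Baseline: Protocol→IRB→Recruit→Drug→Baseline→Database = 1+2+9+3+5+4 = 24 → 24 weeks.
Protocol is on the critical path; changing it to 4 makes that path 27 weeks.
No other chain overtakes it, so the finish is 27 weeks.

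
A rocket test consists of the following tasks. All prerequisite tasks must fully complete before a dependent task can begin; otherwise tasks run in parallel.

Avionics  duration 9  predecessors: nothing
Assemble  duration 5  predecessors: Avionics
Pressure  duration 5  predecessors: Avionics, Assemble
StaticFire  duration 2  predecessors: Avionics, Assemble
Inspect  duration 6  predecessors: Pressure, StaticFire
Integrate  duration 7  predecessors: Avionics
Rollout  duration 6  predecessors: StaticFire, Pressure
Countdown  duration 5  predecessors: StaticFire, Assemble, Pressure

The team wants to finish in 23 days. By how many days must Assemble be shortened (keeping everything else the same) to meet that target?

2

Current finish: 25 days; target: 23.
Assemble is on every critical path, so each day cut from Assemble cuts the finish by one (this holds down to a finish of 21).
Need 25 − 23 = 2 days off Assemble → Assemble becomes 3 days, finish becomes 23.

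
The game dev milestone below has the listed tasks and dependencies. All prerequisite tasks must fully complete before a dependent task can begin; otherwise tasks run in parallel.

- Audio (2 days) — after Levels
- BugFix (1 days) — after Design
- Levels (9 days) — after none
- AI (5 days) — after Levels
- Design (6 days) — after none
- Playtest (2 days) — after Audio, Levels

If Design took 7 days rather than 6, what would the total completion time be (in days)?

14

The binding path is Levels→AI = 9+5 = 14; finish at 14 days.
The longest path through Design is only 7 days, so Design has float 7.
No other chain overtakes it, so the finish is 14 days.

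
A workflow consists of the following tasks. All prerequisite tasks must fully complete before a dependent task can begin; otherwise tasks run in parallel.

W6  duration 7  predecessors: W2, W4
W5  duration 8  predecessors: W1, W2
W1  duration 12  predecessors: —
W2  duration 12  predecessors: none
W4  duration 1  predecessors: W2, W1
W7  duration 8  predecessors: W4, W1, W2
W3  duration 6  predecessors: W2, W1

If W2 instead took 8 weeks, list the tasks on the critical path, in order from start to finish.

The binding path is W2→W4→W7 = 12+1+8 = 21; finish at 21 weeks.
W2 lies on that path, so at 8 weeks the path becomes 17 weeks.
New critical path: W1→W4→W7 = 12+1+8 = 21 ⇒ 21 weeks.

W1, W4, W7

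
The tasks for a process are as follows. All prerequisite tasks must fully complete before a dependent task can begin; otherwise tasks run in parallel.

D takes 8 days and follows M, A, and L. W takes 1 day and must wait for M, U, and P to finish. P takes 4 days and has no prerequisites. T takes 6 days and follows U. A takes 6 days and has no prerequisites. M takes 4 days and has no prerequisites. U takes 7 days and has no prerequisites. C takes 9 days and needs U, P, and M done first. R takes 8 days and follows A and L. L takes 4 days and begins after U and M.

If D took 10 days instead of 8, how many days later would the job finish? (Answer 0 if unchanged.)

The binding path is U→L→D = 7+4+8 = 19; finish at 19 days.
D lies on that path, so at 10 days the path becomes 21 days.
No other chain overtakes it, so the finish is 21 days.
Change in finish: 21 − 19 = +2 days.

2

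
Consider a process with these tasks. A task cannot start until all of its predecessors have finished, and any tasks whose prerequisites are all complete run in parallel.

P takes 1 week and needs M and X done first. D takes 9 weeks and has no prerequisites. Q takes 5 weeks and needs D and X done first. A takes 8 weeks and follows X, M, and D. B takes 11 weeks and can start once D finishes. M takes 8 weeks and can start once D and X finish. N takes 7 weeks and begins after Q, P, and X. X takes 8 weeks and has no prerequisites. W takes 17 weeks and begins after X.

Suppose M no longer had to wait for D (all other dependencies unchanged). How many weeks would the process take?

With the dependency in place, D→M→A = 9+8+8 = 25 sets the finish at 25 weeks.
Without D→M, M's earliest start moves from 9 to 8.
The longest chain is now X→W = 8+17 = 25, so the process takes 25 weeks.

25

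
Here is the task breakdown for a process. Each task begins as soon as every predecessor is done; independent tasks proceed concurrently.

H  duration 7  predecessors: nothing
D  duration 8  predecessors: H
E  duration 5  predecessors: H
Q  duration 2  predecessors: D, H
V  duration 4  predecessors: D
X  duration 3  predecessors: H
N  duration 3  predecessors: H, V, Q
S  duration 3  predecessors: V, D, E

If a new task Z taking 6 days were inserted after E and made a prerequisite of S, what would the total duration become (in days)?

Originally the project takes 22 days.
With Z inserted, S now waits for max(V, D, E, Z).
New critical path: H→D→V→N = 7+8+4+3 = 22 ⇒ 22 days.

22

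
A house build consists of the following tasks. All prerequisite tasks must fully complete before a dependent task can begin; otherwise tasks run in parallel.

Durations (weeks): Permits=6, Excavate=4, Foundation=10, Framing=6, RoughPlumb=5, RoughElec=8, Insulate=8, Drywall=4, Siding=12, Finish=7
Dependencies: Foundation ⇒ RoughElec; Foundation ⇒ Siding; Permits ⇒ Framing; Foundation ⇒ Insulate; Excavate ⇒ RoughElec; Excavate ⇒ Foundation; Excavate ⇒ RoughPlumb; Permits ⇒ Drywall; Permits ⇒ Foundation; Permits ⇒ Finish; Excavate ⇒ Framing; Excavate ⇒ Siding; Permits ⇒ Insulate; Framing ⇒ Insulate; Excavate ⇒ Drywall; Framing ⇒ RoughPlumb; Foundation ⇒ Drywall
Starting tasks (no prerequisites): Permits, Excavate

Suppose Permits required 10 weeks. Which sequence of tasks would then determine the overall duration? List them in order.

Permits, Foundation, Siding

The binding path is Permits→Foundation→Siding = 6+10+12 = 28; finish at 28 weeks.
Since Permits is critical, the +4 change carries straight to that chain (now 32 weeks).
No other chain overtakes it, so the finish is 32 weeks.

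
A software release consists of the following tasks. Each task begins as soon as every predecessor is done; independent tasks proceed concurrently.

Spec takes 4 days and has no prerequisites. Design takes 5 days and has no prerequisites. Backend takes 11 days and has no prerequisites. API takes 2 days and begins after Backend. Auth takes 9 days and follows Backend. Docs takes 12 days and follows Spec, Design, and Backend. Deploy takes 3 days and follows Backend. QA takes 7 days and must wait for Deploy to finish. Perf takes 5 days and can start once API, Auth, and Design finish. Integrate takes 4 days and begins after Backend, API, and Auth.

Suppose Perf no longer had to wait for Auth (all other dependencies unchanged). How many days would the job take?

24

With the dependency in place, Backend→Auth→Perf = 11+9+5 = 25 sets the finish at 25 days.
Without Auth→Perf, Perf's earliest start moves from 20 to 13.
The longest chain is now Backend→Auth→Integrate = 11+9+4 = 24, so the job takes 24 days.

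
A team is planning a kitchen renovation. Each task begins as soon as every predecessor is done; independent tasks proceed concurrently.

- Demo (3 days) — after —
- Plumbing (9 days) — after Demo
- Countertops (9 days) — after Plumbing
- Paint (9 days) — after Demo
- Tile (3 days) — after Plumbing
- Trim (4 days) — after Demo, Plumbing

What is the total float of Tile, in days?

6

The longest chain is Demo→Plumbing→Countertops = 3+9+9 = 21; overall finish 21 days.
Tile finishes as early as 15 and must finish by 21.
Float = 21 − 15 = 6.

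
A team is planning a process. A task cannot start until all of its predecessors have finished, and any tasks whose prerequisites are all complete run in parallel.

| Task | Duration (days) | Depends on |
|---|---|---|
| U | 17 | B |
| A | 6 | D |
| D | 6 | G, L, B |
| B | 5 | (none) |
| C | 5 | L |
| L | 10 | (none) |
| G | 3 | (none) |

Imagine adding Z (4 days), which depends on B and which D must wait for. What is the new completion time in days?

Originally the project takes 22 days.
With Z inserted, D now waits for max(G, L, B, Z).
New critical path: L→D→A = 10+6+6 = 22 ⇒ 22 days.

22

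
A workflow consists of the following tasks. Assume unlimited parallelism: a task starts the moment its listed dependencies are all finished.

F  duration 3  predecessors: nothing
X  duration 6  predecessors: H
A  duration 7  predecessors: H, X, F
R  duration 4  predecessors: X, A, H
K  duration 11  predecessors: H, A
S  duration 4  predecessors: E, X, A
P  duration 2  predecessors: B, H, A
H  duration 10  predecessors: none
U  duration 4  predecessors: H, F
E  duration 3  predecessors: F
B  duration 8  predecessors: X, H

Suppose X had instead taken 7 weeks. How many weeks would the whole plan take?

Actual critical path: H→X→A→K = 10+6+7+11 = 34 ⇒ 34 weeks.
X is on the critical path; changing it to 7 makes that path 35 weeks.
No other chain overtakes it, so the finish is 35 weeks.

35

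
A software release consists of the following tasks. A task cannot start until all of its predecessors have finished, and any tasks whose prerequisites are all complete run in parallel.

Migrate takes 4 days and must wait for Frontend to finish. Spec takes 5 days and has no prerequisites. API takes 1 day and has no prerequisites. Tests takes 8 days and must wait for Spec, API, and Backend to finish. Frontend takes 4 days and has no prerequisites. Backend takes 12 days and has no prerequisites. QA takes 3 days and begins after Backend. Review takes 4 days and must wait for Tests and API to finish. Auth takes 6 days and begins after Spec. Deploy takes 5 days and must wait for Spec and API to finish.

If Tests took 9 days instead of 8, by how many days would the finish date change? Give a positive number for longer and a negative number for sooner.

1

Critical path before the change: Backend→Tests→Review = 12+8+4 = 24 giving 24 days.
Since Tests is critical, the +1 change carries straight to that chain (now 25 days).
That remains the longest chain; total 25 days.
Change in finish: 25 − 24 = +1 days.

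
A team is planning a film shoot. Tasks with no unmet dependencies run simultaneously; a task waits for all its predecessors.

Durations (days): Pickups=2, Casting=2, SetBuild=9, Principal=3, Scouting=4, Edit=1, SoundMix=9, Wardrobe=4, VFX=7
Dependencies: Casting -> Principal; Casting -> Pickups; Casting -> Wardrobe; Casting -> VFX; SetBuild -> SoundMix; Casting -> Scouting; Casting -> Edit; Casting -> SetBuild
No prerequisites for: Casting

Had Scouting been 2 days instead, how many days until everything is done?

Critical path before the change: Casting→SetBuild→SoundMix = 2+9+9 = 20 giving 20 days.
Scouting is off the critical path — its longest chain is 6 days, giving 14 of slack.
No other chain overtakes it, so the finish is 20 days.

20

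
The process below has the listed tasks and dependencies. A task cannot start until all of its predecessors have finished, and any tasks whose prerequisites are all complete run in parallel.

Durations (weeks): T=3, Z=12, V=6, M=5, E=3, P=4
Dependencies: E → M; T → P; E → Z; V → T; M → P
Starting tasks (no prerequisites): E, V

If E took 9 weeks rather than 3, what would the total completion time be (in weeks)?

21

The binding path is E→Z = 3+12 = 15; finish at 15 weeks.
Since E is critical, the +6 change carries straight to that chain (now 21 weeks).
The critical path is still E→Z; finish is now 21 weeks.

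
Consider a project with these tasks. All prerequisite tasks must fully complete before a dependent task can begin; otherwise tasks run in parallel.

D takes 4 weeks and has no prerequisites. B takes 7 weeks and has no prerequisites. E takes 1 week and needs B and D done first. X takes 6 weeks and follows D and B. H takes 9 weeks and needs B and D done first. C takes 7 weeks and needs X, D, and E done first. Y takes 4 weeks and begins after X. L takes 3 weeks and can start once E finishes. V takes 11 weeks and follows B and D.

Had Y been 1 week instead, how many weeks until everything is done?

20

The binding path is B→X→C = 7+6+7 = 20; finish at 20 weeks.
The longest path through Y is only 17 weeks, so Y has float 3.
That remains the longest chain; total 20 weeks.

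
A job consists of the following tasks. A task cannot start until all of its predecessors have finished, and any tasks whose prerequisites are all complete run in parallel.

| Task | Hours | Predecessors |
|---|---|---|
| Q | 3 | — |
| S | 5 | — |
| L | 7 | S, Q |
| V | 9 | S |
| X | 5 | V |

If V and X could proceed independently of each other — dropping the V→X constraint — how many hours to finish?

With the dependency in place, S→V→X = 5+9+5 = 19 sets the finish at 19 hours.
Without V→X, X's earliest start moves from 14 to 0.
New critical path: S→V = 5+9 = 14 ⇒ 14 hours.

14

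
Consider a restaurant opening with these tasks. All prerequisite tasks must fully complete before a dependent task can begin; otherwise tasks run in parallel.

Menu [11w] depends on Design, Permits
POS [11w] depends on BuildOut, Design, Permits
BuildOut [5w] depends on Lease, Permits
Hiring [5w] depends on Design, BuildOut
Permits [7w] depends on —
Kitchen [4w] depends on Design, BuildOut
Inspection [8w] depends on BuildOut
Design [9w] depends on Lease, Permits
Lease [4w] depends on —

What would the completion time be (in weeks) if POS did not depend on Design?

Original critical path: Permits→Design→Menu = 7+9+11 = 27 ⇒ 27 weeks.
Without Design→POS, POS's earliest start moves from 16 to 12.
After: Permits→Design→Menu = 7+9+11 = 27 → 27 weeks.

27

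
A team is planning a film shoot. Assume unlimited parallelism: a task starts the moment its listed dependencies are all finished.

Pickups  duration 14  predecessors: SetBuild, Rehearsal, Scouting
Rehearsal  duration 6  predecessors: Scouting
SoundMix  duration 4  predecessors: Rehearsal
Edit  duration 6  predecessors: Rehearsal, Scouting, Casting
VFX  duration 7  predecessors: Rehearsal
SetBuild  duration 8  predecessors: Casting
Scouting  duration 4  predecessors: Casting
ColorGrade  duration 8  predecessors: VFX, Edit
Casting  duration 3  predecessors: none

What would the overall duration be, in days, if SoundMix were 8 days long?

Actual critical path: Casting→Scouting→Rehearsal→VFX→ColorGrade = 3+4+6+7+8 = 28 ⇒ 28 days.
SoundMix is off the critical path — its longest chain is 17 days, giving 11 of slack.
That remains the longest chain; total 28 days.

28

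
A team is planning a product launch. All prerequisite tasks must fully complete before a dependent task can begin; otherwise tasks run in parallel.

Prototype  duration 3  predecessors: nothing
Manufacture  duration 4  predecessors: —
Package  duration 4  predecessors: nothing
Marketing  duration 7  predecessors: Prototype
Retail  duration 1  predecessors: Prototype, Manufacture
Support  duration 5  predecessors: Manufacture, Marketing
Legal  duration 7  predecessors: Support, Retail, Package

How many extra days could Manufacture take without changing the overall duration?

Prototype→Marketing→Support→Legal = 3+7+5+7 = 22 sets the makespan at 22 days.
Manufacture finishes as early as 4 and must finish by 10.
So Manufacture can slip 10 − 4 = 6 days.

6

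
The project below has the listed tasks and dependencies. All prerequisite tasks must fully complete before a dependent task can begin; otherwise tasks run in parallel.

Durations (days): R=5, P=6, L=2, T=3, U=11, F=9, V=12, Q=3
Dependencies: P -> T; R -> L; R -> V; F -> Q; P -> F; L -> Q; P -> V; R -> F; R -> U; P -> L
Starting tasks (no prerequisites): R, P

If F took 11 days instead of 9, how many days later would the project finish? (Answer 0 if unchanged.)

Actual critical path: P→F→Q = 6+9+3 = 18 ⇒ 18 days.
F is on the critical path; changing it to 11 makes that path 20 days.
The critical path is still P→F→Q; finish is now 20 days.
Change in finish: 20 − 18 = +2 days.

2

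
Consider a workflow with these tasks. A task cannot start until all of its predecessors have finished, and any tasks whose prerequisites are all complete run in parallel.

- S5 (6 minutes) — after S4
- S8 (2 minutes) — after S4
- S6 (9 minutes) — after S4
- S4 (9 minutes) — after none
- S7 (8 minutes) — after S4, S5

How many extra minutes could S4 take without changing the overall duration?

The longest chain is S4→S5→S7 = 9+6+8 = 23; overall finish 23 minutes.
S4 finishes as early as 9 and must finish by 9.
Slack of S4 = 0 − 0 = 0 minutes.

0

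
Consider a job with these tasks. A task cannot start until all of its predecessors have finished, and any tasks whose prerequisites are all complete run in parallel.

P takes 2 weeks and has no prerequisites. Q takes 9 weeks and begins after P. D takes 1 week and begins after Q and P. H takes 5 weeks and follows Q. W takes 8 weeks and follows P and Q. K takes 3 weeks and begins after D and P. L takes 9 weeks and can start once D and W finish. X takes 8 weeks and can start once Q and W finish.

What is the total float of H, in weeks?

12

The longest chain is P→Q→W→L = 2+9+8+9 = 28; overall finish 28 weeks.
The longest chain containing H totals 16 weeks.
So H can slip 28 − 16 = 12 weeks.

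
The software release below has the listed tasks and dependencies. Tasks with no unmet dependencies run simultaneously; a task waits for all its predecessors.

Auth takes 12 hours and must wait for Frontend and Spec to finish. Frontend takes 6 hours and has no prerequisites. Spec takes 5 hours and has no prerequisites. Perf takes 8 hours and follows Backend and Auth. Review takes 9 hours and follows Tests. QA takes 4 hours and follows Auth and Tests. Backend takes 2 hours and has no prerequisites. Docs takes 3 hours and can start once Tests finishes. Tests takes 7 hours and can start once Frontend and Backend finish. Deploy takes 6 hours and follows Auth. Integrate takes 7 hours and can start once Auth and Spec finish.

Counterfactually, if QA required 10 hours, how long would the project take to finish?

28

Critical path before the change: Frontend→Auth→Perf = 6+12+8 = 26 giving 26 hours.
The longest path through QA is only 22 hours, so QA has float 4.
New critical path: Frontend→Auth→QA = 6+12+10 = 28 ⇒ 28 hours.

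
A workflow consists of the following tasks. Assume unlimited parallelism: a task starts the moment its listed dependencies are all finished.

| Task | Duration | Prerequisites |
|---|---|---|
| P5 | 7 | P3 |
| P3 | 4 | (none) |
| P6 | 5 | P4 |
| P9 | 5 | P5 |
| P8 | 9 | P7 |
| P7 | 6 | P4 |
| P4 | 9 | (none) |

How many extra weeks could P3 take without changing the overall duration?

8

Critical path: P4→P7→P8 = 9+6+9 = 24, so the finish is 24 weeks.
P3 finishes as early as 4 and must finish by 12.
Float = 24 − 16 = 8.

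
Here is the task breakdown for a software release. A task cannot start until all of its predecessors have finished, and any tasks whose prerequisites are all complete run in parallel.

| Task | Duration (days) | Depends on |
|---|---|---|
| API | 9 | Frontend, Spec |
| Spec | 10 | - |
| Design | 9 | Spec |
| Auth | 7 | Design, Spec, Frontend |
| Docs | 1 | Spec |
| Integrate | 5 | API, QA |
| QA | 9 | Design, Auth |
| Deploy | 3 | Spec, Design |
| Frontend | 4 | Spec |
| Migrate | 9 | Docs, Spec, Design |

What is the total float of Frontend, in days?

The longest chain is Spec→Design→Auth→QA→Integrate = 10+9+7+9+5 = 40; overall finish 40 days.
Longest path through Frontend: 35 days (earliest finish 14, latest finish 19).
Slack of Frontend = 15 − 10 = 5 days.

5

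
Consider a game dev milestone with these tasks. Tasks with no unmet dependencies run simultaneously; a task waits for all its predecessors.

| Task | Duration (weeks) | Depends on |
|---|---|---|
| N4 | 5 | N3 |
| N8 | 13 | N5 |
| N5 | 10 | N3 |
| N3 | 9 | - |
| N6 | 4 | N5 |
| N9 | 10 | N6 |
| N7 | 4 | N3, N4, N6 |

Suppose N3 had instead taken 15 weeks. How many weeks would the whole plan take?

As given, the longest chain is N3→N5→N6→N9 = 9+10+4+10 = 33, so the finish is 33 weeks.
Since N3 is critical, the +6 change carries straight to that chain (now 39 weeks).
That remains the longest chain; total 39 weeks.

39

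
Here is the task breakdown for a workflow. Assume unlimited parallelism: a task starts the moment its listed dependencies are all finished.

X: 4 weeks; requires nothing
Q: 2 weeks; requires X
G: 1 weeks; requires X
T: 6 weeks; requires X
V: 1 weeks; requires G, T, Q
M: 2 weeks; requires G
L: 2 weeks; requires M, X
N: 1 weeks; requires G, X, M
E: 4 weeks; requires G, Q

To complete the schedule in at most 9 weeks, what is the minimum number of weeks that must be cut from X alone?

Current finish: 11 weeks; target: 9.
X is on every critical path, so each week cut from X cuts the finish by one (this holds down to a finish of 8).
Need 11 − 9 = 2 weeks off X → X becomes 2 weeks, finish becomes 9.

2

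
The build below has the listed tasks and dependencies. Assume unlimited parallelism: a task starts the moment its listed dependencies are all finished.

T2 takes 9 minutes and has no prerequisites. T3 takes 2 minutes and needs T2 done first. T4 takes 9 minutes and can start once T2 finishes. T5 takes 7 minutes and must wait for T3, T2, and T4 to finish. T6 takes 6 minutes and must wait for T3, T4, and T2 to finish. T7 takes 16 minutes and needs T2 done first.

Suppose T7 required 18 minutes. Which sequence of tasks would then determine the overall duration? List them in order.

Actual critical path: T2→T7 = 9+16 = 25 ⇒ 25 minutes.
T7 is on the critical path; changing it to 18 makes that path 27 minutes.
No other chain overtakes it, so the finish is 27 minutes.

T2, T7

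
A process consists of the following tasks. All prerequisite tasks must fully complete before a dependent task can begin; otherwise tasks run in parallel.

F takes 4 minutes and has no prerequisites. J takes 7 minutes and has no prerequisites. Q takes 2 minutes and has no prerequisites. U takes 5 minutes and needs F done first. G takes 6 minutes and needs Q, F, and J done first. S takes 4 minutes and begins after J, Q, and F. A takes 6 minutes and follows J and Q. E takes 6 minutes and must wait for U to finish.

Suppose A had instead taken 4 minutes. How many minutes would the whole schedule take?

Critical path before the change: F→U→E = 4+5+6 = 15 giving 15 minutes.
A has 2 minutes of float (longest path through it is 13).
That remains the longest chain; total 15 minutes.

15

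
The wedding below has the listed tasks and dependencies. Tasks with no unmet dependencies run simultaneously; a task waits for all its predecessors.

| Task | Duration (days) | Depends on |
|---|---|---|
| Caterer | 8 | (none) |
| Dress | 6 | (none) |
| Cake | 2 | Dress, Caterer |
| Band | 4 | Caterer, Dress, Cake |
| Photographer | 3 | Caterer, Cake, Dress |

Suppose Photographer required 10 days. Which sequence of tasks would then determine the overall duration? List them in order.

Caterer, Cake, Photographer

As given, the longest chain is Caterer→Cake→Band = 8+2+4 = 14, so the finish is 14 days.
The longest path through Photographer is only 13 days, so Photographer has float 1.
The binding chain switches to Caterer→Cake→Photographer = 8+2+10 = 20; finish 20 days.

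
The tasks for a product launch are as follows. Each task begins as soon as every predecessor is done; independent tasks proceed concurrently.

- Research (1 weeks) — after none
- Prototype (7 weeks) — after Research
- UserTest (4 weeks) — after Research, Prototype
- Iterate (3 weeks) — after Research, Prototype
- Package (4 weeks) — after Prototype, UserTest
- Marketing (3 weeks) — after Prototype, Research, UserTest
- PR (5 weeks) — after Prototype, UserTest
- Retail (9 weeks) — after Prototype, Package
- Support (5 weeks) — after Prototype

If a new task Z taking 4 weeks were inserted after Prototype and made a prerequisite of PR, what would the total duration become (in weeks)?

25

Originally the product launch takes 25 weeks.
With Z inserted, PR now waits for max(Prototype, UserTest, Z).
New critical path: Research→Prototype→UserTest→Package→Retail = 1+7+4+4+9 = 25 ⇒ 25 weeks.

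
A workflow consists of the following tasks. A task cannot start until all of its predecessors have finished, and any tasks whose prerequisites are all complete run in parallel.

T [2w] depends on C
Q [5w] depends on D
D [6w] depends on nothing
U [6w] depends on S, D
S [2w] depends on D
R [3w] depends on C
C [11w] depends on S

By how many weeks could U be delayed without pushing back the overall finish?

8

The longest chain is D→S→C→R = 6+2+11+3 = 22; overall finish 22 weeks.
Longest path through U: 14 weeks (earliest finish 14, latest finish 22).
So U can slip 22 − 14 = 8 weeks.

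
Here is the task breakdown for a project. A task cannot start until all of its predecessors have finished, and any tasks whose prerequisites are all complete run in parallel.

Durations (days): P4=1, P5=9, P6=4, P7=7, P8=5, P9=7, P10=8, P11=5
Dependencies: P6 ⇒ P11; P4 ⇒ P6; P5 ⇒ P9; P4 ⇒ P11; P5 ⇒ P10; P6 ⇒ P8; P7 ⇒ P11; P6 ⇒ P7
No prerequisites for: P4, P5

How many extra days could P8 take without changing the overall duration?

Critical path: P4→P6→P7→P11 = 1+4+7+5 = 17, so the finish is 17 days.
P8 finishes as early as 10 and must finish by 17.
So P8 can slip 17 − 10 = 7 days.

7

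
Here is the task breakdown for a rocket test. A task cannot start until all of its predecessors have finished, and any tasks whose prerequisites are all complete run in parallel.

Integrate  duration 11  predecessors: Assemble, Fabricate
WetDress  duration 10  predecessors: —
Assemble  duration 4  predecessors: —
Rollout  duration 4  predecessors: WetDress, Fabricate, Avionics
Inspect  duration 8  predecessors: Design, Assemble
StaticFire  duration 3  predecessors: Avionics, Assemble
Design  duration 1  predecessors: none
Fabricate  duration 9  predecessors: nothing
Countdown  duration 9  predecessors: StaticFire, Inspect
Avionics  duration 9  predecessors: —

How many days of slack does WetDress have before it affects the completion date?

Avionics→StaticFire→Countdown = 9+3+9 = 21 sets the makespan at 21 days.
The longest chain containing WetDress totals 14 days.
Float = 21 − 14 = 7.

7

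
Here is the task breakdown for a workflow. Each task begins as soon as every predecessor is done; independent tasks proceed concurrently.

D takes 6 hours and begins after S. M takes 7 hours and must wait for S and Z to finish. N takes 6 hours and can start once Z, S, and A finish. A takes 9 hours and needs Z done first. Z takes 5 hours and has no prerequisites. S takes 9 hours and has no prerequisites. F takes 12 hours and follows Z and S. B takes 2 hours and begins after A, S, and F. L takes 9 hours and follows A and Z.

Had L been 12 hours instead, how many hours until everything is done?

26

Baseline: Z→A→L = 5+9+9 = 23 → 23 hours.
L lies on that path, so at 12 hours the path becomes 26 hours.
That remains the longest chain; total 26 hours.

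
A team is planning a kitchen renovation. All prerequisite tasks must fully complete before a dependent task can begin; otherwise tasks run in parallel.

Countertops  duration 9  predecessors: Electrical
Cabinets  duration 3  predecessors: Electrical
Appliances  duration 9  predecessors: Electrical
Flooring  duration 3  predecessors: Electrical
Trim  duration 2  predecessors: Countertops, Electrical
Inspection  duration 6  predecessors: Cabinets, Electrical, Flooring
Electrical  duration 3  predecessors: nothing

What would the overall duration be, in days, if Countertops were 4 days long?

12

As given, the longest chain is Electrical→Countertops→Trim = 3+9+2 = 14, so the finish is 14 days.
Countertops lies on that path, so at 4 days the path becomes 9 days.
New critical path: Electrical→Flooring→Inspection = 3+3+6 = 12 ⇒ 12 days.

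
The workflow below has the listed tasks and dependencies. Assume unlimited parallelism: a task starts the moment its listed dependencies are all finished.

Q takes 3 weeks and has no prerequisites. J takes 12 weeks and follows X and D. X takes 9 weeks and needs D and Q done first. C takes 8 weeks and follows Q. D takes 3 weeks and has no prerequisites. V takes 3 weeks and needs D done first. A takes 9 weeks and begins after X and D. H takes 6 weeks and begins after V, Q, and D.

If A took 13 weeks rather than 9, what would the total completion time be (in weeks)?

25

Baseline: Q→X→J = 3+9+12 = 24 → 24 weeks.
A is off the critical path — its longest chain is 21 weeks, giving 3 of slack.
Now Q→X→A = 3+9+13 = 25 is longest, so the finish becomes 25 weeks.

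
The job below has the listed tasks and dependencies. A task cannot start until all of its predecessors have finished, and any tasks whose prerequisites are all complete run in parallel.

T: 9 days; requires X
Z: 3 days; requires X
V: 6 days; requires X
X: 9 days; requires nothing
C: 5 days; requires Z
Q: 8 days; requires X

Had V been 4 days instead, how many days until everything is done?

Critical path before the change: X→T = 9+9 = 18 giving 18 days.
V is off the critical path — its longest chain is 15 days, giving 3 of slack.
That remains the longest chain; total 18 days.

18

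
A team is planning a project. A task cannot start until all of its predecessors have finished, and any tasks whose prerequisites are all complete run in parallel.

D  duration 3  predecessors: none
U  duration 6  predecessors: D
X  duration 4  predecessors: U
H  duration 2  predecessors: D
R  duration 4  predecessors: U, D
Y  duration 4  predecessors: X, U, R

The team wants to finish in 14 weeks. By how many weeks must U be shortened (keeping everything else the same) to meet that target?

3

Current finish: 17 weeks; target: 14.
U is on every critical path, so each week cut from U cuts the finish by one (this holds down to a finish of 12).
Need 17 − 14 = 3 weeks off U → U becomes 3 weeks, finish becomes 14.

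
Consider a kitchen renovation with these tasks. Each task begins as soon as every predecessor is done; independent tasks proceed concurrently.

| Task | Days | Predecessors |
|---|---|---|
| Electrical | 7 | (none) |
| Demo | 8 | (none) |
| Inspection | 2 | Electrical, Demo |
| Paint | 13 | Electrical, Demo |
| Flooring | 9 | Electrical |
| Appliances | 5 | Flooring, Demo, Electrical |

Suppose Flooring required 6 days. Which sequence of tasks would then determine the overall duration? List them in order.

Actual critical path: Electrical→Flooring→Appliances = 7+9+5 = 21 ⇒ 21 days.
Since Flooring is critical, the -3 change carries straight to that chain (now 18 days).
The binding chain switches to Demo→Paint = 8+13 = 21; finish 21 days.

Demo, Paint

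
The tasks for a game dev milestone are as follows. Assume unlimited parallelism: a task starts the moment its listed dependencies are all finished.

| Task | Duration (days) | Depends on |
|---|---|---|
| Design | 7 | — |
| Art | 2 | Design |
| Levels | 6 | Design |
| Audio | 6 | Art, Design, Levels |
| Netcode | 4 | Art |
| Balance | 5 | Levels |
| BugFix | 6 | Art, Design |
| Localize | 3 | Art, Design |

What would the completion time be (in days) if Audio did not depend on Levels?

With the dependency in place, Design→Levels→Audio = 7+6+6 = 19 sets the finish at 19 days.
Without Levels→Audio, Audio's earliest start moves from 13 to 9.
The longest chain is now Design→Levels→Balance = 7+6+5 = 18, so the schedule takes 18 days.

18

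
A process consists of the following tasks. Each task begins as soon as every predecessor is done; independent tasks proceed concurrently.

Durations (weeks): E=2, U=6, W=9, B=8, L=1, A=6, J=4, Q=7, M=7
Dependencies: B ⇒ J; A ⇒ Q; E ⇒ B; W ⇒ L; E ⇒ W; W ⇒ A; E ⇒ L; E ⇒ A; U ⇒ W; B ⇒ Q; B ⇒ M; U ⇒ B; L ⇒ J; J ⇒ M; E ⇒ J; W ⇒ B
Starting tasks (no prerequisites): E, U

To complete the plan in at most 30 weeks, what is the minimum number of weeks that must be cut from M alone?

Current finish: 34 weeks; target: 30.
M is on every critical path, so each week cut from M cuts the finish by one (this holds down to a finish of 30).
Need 34 − 30 = 4 weeks off M → M becomes 3 weeks, finish becomes 30.

4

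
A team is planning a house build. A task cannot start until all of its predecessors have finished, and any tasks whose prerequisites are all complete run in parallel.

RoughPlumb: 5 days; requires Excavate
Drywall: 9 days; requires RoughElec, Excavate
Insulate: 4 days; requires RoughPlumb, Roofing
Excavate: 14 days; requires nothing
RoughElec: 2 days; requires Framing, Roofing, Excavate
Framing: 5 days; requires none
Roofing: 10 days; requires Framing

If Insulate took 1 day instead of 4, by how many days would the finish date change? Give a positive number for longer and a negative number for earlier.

0

Critical path before the change: Framing→Roofing→RoughElec→Drywall = 5+10+2+9 = 26 giving 26 days.
Insulate is off the critical path — its longest chain is 23 days, giving 3 of slack.
No other chain overtakes it, so the finish is 26 days.
Change in finish: 26 − 26 = +0 days.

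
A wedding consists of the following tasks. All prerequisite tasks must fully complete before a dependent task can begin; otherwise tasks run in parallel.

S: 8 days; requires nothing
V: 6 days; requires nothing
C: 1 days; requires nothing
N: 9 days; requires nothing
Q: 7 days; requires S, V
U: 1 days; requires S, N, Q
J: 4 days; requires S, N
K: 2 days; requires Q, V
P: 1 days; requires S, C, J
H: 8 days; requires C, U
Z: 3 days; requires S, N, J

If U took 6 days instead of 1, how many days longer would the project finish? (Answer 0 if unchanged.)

5

The binding path is S→Q→U→H = 8+7+1+8 = 24; finish at 24 days.
Since U is critical, the +5 change carries straight to that chain (now 29 days).
The critical path is still S→Q→U→H; finish is now 29 days.
Change in finish: 29 − 24 = +5 days.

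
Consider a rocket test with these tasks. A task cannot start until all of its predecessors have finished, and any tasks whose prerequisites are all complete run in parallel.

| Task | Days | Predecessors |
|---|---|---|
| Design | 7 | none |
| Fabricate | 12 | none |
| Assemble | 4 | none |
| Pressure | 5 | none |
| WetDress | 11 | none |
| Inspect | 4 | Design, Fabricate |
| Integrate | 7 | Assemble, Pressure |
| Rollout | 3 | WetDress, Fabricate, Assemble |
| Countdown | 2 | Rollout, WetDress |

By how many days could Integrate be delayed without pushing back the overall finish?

The longest chain is Fabricate→Rollout→Countdown = 12+3+2 = 17; overall finish 17 days.
Integrate finishes as early as 12 and must finish by 17.
Slack of Integrate = 10 − 5 = 5 days.

5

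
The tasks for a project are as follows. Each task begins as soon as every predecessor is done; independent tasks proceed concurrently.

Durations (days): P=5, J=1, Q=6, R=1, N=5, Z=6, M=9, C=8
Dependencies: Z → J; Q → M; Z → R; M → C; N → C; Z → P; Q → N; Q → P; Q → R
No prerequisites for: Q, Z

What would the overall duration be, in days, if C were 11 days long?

26

Actual critical path: Q→M→C = 6+9+8 = 23 ⇒ 23 days.
C lies on that path, so at 11 days the path becomes 26 days.
The critical path is still Q→M→C; finish is now 26 days.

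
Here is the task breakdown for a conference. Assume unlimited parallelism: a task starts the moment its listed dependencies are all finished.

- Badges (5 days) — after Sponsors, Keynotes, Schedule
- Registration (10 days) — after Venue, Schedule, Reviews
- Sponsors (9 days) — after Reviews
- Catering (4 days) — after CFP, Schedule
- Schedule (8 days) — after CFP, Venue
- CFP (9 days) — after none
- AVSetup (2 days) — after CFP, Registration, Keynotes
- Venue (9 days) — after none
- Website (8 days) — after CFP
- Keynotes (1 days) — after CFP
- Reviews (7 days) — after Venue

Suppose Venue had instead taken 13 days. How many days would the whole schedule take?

34

Critical path before the change: Venue→Reviews→Sponsors→Badges = 9+7+9+5 = 30 giving 30 days.
Venue is on the critical path; changing it to 13 makes that path 34 days.
That remains the longest chain; total 34 days.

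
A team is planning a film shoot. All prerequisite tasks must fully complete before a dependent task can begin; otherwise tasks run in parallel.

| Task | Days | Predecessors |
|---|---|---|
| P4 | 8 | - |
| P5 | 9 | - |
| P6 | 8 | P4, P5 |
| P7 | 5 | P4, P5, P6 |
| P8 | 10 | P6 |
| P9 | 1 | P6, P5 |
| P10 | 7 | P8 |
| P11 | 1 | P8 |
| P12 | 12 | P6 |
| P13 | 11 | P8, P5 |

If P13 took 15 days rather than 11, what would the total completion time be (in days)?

Actual critical path: P5→P6→P8→P13 = 9+8+10+11 = 38 ⇒ 38 days.
Since P13 is critical, the +4 change carries straight to that chain (now 42 days).
That remains the longest chain; total 42 days.

42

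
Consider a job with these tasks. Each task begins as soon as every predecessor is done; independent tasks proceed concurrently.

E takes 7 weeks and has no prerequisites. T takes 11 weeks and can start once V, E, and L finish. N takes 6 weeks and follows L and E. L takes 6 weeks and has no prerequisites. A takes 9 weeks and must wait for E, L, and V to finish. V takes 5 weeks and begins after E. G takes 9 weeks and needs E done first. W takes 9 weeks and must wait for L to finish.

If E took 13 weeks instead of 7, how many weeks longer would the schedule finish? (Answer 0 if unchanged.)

6

As given, the longest chain is E→V→T = 7+5+11 = 23, so the finish is 23 weeks.
E lies on that path, so at 13 weeks the path becomes 29 weeks.
No other chain overtakes it, so the finish is 29 weeks.
Change in finish: 29 − 23 = +6 weeks.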